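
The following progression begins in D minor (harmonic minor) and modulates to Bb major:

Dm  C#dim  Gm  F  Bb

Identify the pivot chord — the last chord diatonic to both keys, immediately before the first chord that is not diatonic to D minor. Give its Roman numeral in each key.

Gm — iv in D minor, vi in Bb major

Chords diatonic to D minor: Dm, Edim, Faug, Gm, A, Bb, C#dim.
Reading the progression, the first chord not in that set is F, so the modulation leaves D minor there.
The chord immediately before F is Gm, which is diatonic to both keys: iv in D minor and vi in Bb major.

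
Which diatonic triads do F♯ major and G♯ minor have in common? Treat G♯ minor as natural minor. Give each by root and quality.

F♯, G♯m, B, D♯m

Triads in F♯ major: F♯ (I), G♯m (ii), A♯m (iii), B (IV), C♯ (V), D♯m (vi), E♯dim (vii°).
Triads in G♯ minor (natural minor): G♯m (i), A♯dim (ii°), B (III), C♯m (iv), D♯m (v), E (VI), F♯ (VII).
Shared triads with their functions: F♯ (I in F♯ major, VII in G♯ minor); G♯m (ii in F♯ major, i in G♯ minor); B (IV in F♯ major, III in G♯ minor); D♯m (vi in F♯ major, v in G♯ minor).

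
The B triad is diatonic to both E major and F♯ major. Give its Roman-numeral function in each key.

The scale of E major is E F♯ G♯ A B C♯ D♯; B is degree 5, and the triad built there (B-D♯-F♯) is major, so it is V.
The scale of F♯ major is F♯ G♯ A♯ B C♯ D♯ E♯; B is degree 4, and the triad built there (B-D♯-F♯) is major, so it is IV.

V in E major; IV in F♯ major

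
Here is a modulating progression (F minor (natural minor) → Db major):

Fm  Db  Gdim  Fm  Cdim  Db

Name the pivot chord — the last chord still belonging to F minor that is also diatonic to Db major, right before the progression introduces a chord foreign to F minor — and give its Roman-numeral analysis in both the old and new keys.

Chords diatonic to F minor: Fm, Gdim, Ab, Bbm, Cm, Db, Eb.
Reading the progression, the first chord not in that set is Cdim, so the modulation leaves F minor there.
The chord immediately before Cdim is Fm, which is diatonic to both keys: i in F minor and iii in Db major.

Fm — i in F minor, iii in Db major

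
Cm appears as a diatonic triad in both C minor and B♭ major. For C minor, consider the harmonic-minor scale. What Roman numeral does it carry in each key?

i in C minor; ii in B♭ major

The scale of C minor (harmonic minor) is C D E♭ F G A♭ B; C is degree 1, and the triad built there (C-E♭-G) is minor, so it is i.
The scale of B♭ major is B♭ C D E♭ F G A; C is degree 2, and the triad built there (C-E♭-G) is minor, so it is ii.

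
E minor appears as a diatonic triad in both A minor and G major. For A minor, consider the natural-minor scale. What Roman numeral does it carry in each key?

v in A minor; vi in G major

The scale of A minor (natural minor) is A B C D E F G; E is degree 5, and the triad built there (E-G-B) is minor, so it is v.
The scale of G major is G A B C D E F#; E is degree 6, and the triad built there (E-G-B) is minor, so it is vi.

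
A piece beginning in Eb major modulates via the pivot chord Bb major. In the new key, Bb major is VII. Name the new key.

The numeral VII denotes a major triad on scale degree 7. With Bb on degree 7, the tonic of the new key is C.
Degree 7 carries a major triad in natural-minor keys, so the destination is C minor.
Check: the diatonic triads of C minor (natural minor) are Cm (i), Ddim (ii°), Eb (III), Fm (iv), Gm (v), Ab (VI), Bb (VII) — Bb major is indeed VII.

C minor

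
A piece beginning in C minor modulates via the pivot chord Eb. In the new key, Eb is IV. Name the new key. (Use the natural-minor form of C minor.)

Bb major

The numeral IV denotes a major triad on scale degree 4. With Eb on degree 4, the tonic of the new key is Bb.
Degree 4 carries a major triad in major keys, so the destination is Bb major.
Check: the diatonic triads of Bb major are Bb (I), Cm (ii), Dm (iii), Eb (IV), F (V), Gm (vi), Adim (vii°) — Eb is indeed IV.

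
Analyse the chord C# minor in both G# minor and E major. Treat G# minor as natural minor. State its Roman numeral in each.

iv in G# minor; vi in E major

The scale of G# minor (natural minor) is G# A# B C# D# E F#; C# is degree 4, and the triad built there (C#-E-G#) is minor, so it is iv.
The scale of E major is E F# G# A B C# D#; C# is degree 6, and the triad built there (C#-E-G#) is minor, so it is vi.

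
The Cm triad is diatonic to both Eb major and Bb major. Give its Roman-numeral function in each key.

vi in Eb major; ii in Bb major

The scale of Eb major is Eb F G Ab Bb C D; C is degree 6, and the triad built there (C-Eb-G) is minor, so it is vi.
The scale of Bb major is Bb C D Eb F G A; C is degree 2, and the triad built there (C-Eb-G) is minor, so it is ii.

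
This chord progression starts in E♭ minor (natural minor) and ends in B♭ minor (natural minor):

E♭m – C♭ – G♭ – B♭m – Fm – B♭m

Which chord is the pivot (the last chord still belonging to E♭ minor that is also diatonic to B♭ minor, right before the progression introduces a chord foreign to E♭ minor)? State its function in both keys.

B♭m — v in E♭ minor, i in B♭ minor

Chords diatonic to E♭ minor: E♭m, Fdim, G♭, A♭m, B♭m, C♭, D♭.
Reading the progression, the first chord not in that set is Fm, so the modulation leaves E♭ minor there.
The chord immediately before Fm is B♭m, which is diatonic to both keys: v in E♭ minor and i in B♭ minor.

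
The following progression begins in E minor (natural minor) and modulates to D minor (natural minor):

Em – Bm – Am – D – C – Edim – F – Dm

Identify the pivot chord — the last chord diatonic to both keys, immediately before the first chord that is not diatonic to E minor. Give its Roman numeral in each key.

Chords diatonic to E minor: Em, F#dim, G, Am, Bm, C, D.
Reading the progression, the first chord not in that set is Edim, so the modulation leaves E minor there.
The chord immediately before Edim is C, which is diatonic to both keys: VI in E minor and VII in D minor.

C — VI in E minor, VII in D minor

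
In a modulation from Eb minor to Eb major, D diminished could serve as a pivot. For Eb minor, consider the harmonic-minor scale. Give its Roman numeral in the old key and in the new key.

The scale of Eb minor (harmonic minor) is Eb F Gb Ab Bb Cb D; D is degree 7, and the triad built there (D-F-Ab) is diminished, so it is vii°.
The scale of Eb major is Eb F G Ab Bb C D; D is degree 7, and the triad built there (D-F-Ab) is diminished, so it is vii°.

vii° in Eb minor; vii° in Eb major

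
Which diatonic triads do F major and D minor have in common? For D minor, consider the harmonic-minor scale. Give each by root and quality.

Triads in F major: F (I), Gm (ii), Am (iii), Bb (IV), C (V), Dm (vi), Edim (vii°).
Triads in D minor (harmonic minor): Dm (i), Edim (ii°), Faug (III+), Gm (iv), A (V), Bb (VI), C#dim (vii°).
Shared triads with their functions: Gm (ii in F major, iv in D minor); Bb (IV in F major, VI in D minor); Dm (vi in F major, i in D minor); Edim (vii° in F major, ii° in D minor).

Gm, Bb, Dm, Edim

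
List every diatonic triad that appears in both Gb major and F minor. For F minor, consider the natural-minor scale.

Bbm, Db

Triads in Gb major: Gb (I), Abm (ii), Bbm (iii), Cb (IV), Db (V), Ebm (vi), Fdim (vii°).
Triads in F minor (natural minor): Fm (i), Gdim (ii°), Ab (III), Bbm (iv), Cm (v), Db (VI), Eb (VII).
Shared triads with their functions: Bbm (iii in Gb major, iv in F minor); Db (V in Gb major, VI in F minor).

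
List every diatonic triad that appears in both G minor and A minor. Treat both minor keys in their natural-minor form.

Dm, F

Triads in G minor (natural minor): G minor (i), A diminished (ii°), Bb major (III), C minor (iv), D minor (v), Eb major (VI), F major (VII).
Triads in A minor (natural minor): A minor (i), B diminished (ii°), C major (III), D minor (iv), E minor (v), F major (VI), G major (VII).
Shared triads with their functions: D minor (v in G minor, iv in A minor); F major (VII in G minor, VI in A minor).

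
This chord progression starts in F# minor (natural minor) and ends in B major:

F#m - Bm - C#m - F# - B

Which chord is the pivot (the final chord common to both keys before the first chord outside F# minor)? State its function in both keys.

Chords diatonic to F# minor: F#m, G#dim, A, Bm, C#m, D, E.
Reading the progression, the first chord not in that set is F#, so the modulation leaves F# minor there.
The chord immediately before F# is C#m, which is diatonic to both keys: v in F# minor and ii in B major.

C#m — v in F# minor, ii in B major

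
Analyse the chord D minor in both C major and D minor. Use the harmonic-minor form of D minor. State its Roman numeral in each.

ii in C major; i in D minor

The scale of C major is C D E F G A B; D is degree 2, and the triad built there (D-F-A) is minor, so it is ii.
The scale of D minor (harmonic minor) is D E F G A Bb C#; D is degree 1, and the triad built there (D-F-A) is minor, so it is i.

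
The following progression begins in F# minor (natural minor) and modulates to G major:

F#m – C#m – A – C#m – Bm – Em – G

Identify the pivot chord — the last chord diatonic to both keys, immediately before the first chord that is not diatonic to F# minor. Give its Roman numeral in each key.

Chords diatonic to F# minor: F#m, G#dim, A, Bm, C#m, D, E.
Reading the progression, the first chord not in that set is Em, so the modulation leaves F# minor there.
The chord immediately before Em is Bm, which is diatonic to both keys: iv in F# minor and iii in G major.

Bm — iv in F# minor, iii in G major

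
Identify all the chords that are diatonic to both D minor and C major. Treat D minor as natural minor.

Dm, F, Am, C

Triads in D minor (natural minor): Dm (i), Edim (ii°), F (III), Gm (iv), Am (v), Bb (VI), C (VII).
Triads in C major: C (I), Dm (ii), Em (iii), F (IV), G (V), Am (vi), Bdim (vii°).
Shared triads with their functions: Dm (i in D minor, ii in C major); F (III in D minor, IV in C major); Am (v in D minor, vi in C major); C (VII in D minor, I in C major).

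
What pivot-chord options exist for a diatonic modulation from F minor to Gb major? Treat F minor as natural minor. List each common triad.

Triads in F minor (natural minor): Fm (i), Gdim (ii°), Ab (III), Bbm (iv), Cm (v), Db (VI), Eb (VII).
Triads in Gb major: Gb (I), Abm (ii), Bbm (iii), Cb (IV), Db (V), Ebm (vi), Fdim (vii°).
Shared triads with their functions: Bbm (iv in F minor, iii in Gb major); Db (VI in F minor, V in Gb major).

Bbm, Db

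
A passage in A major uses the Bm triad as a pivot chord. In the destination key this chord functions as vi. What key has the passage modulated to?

D major

The numeral vi denotes a minor triad on scale degree 6. With B on degree 6, the tonic of the new key is D.
Degree 6 carries a minor triad in major keys, so the destination is D major.
Check: the diatonic triads of D major are D (I), Em (ii), F#m (iii), G (IV), A (V), Bm (vi), C#dim (vii°) — Bm is indeed vi.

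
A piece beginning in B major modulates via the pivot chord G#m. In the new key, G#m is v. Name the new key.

C# minor

The numeral v denotes a minor triad on scale degree 5. With G# on degree 5, the tonic of the new key is C#.
Degree 5 carries a minor triad in natural-minor keys, so the destination is C# minor.
Check: the diatonic triads of C# minor (natural minor) are C#m (i), D#dim (ii°), E (III), F#m (iv), G#m (v), A (VI), B (VII) — G#m is indeed v.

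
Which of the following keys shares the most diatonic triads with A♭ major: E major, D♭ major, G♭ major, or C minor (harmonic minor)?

D♭ major

Triads of A♭ major: A♭ (I), B♭m (ii), Cm (iii), D♭ (IV), E♭ (V), Fm (vi), Gdim (vii°).
E major shares 0: none.
D♭ major shares 4: A♭, B♭m, D♭, Fm.
G♭ major shares 2: B♭m, D♭.
C minor (harmonic minor) shares 3: A♭, Cm, Fm.
The most common triads (4) are shared with D♭ major.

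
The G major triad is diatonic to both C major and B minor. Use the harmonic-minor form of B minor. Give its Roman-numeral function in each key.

V in C major; VI in B minor

The scale of C major is C D E F G A B; G is degree 5, and the triad built there (G-B-D) is major, so it is V.
The scale of B minor (harmonic minor) is B C# D E F# G A#; G is degree 6, and the triad built there (G-B-D) is major, so it is VI.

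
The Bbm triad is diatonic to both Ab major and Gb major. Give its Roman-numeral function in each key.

ii in Ab major; iii in Gb major

The scale of Ab major is Ab Bb C Db Eb F G; Bb is degree 2, and the triad built there (Bb-Db-F) is minor, so it is ii.
The scale of Gb major is Gb Ab Bb Cb Db Eb F; Bb is degree 3, and the triad built there (Bb-Db-F) is minor, so it is iii.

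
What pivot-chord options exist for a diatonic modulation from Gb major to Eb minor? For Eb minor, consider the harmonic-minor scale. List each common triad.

Triads in Gb major: Gb (I), Abm (ii), Bbm (iii), Cb (IV), Db (V), Ebm (vi), Fdim (vii°).
Triads in Eb minor (harmonic minor): Ebm (i), Fdim (ii°), Gbaug (III+), Abm (iv), Bb (V), Cb (VI), Ddim (vii°).
Shared triads with their functions: Abm (ii in Gb major, iv in Eb minor); Cb (IV in Gb major, VI in Eb minor); Ebm (vi in Gb major, i in Eb minor); Fdim (vii° in Gb major, ii° in Eb minor).

Abm, Cb, Ebm, Fdim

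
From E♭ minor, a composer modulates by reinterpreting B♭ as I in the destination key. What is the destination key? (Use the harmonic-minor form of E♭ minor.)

The numeral I denotes a major triad on scale degree 1. With B♭ on degree 1, the tonic of the new key is B♭.
Degree 1 carries a major triad in major keys, so the destination is B♭ major.
Check: the diatonic triads of B♭ major are B♭ (I), Cm (ii), Dm (iii), E♭ (IV), F (V), Gm (vi), Adim (vii°) — B♭ is indeed I.

B♭ major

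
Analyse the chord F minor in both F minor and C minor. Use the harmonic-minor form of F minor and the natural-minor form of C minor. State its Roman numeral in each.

The scale of F minor (harmonic minor) is F G Ab Bb C Db E; F is degree 1, and the triad built there (F-Ab-C) is minor, so it is i.
The scale of C minor (natural minor) is C D Eb F G Ab Bb; F is degree 4, and the triad built there (F-Ab-C) is minor, so it is iv.

i in F minor; iv in C minor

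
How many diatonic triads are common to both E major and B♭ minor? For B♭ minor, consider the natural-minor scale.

0

Diatonic triads of E major: E (I), F♯m (ii), G♯m (iii), A (IV), B (V), C♯m (vi), D♯dim (vii°).
Diatonic triads of B♭ minor (natural minor): B♭m (i), Cdim (ii°), D♭ (III), E♭m (iv), Fm (v), G♭ (VI), A♭ (VII).
No triad has the same root and quality in both keys.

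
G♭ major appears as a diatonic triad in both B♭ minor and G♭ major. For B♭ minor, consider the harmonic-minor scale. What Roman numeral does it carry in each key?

The scale of B♭ minor (harmonic minor) is B♭ C D♭ E♭ F G♭ A; G♭ is degree 6, and the triad built there (G♭-B♭-D♭) is major, so it is VI.
The scale of G♭ major is G♭ A♭ B♭ C♭ D♭ E♭ F; G♭ is degree 1, and the triad built there (G♭-B♭-D♭) is major, so it is I.

VI in B♭ minor; I in G♭ major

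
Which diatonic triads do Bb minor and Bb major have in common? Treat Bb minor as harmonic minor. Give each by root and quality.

Triads in Bb minor (harmonic minor): Bb minor (i), C diminished (ii°), Db augmented (III+), Eb minor (iv), F major (V), Gb major (VI), A diminished (vii°).
Triads in Bb major: Bb major (I), C minor (ii), D minor (iii), Eb major (IV), F major (V), G minor (vi), A diminished (vii°).
Shared triads with their functions: F major (V in Bb minor, V in Bb major); A diminished (vii° in Bb minor, vii° in Bb major).

F, Adim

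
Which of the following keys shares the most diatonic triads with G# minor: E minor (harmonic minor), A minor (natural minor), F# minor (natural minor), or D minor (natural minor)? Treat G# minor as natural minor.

Triads of G# minor (natural minor): G# minor (i), A# diminished (ii°), B major (III), C# minor (iv), D# minor (v), E major (VI), F# major (VII).
E minor (harmonic minor) shares 1: B.
A minor (natural minor) shares 0: none.
F# minor (natural minor) shares 2: C#m, E.
D minor (natural minor) shares 0: none.
The most common triads (2) are shared with F# minor.

F# minor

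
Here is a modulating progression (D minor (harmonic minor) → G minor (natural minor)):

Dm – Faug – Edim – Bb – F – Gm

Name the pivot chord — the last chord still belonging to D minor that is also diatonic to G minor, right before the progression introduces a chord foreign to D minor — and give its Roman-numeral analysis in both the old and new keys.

Bb — VI in D minor, III in G minor

Chords diatonic to D minor: Dm, Edim, Faug, Gm, A, Bb, C#dim.
Reading the progression, the first chord not in that set is F, so the modulation leaves D minor there.
The chord immediately before F is Bb, which is diatonic to both keys: VI in D minor and III in G minor.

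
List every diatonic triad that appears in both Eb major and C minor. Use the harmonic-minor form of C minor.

Triads in Eb major: Eb (I), Fm (ii), Gm (iii), Ab (IV), Bb (V), Cm (vi), Ddim (vii°).
Triads in C minor (harmonic minor): Cm (i), Ddim (ii°), Ebaug (III+), Fm (iv), G (V), Ab (VI), Bdim (vii°).
Shared triads with their functions: Fm (ii in Eb major, iv in C minor); Ab (IV in Eb major, VI in C minor); Cm (vi in Eb major, i in C minor); Ddim (vii° in Eb major, ii° in C minor).

Fm, Ab, Cm, Ddim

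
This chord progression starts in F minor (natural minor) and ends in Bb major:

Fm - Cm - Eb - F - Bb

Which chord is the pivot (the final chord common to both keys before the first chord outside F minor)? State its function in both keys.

Eb — VII in F minor, IV in Bb major

Chords diatonic to F minor: Fm, Gdim, Ab, Bbm, Cm, Db, Eb.
Reading the progression, the first chord not in that set is F, so the modulation leaves F minor there.
The chord immediately before F is Eb, which is diatonic to both keys: VII in F minor and IV in Bb major.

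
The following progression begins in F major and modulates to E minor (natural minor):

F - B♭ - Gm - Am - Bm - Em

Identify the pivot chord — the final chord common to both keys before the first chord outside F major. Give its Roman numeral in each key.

Am — iii in F major, iv in E minor

Chords diatonic to F major: F, Gm, Am, B♭, C, Dm, Edim.
Reading the progression, the first chord not in that set is Bm, so the modulation leaves F major there.
The chord immediately before Bm is Am, which is diatonic to both keys: iii in F major and iv in E minor.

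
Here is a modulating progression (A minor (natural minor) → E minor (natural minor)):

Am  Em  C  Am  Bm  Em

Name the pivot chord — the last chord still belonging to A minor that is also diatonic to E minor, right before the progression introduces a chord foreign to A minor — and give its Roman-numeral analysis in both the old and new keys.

Chords diatonic to A minor: Am, Bdim, C, Dm, Em, F, G.
Reading the progression, the first chord not in that set is Bm, so the modulation leaves A minor there.
The chord immediately before Bm is Am, which is diatonic to both keys: i in A minor and iv in E minor.

Am — i in A minor, iv in E minor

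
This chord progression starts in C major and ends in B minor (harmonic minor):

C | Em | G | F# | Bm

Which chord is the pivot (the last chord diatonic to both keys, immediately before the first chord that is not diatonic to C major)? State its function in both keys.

G — V in C major, VI in B minor

Chords diatonic to C major: C, Dm, Em, F, G, Am, Bdim.
Reading the progression, the first chord not in that set is F#, so the modulation leaves C major there.
The chord immediately before F# is G, which is diatonic to both keys: V in C major and VI in B minor.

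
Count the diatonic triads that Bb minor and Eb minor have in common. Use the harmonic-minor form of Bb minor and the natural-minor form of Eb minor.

Diatonic triads of Bb minor (harmonic minor): Bbm (i), Cdim (ii°), Dbaug (III+), Ebm (iv), F (V), Gb (VI), Adim (vii°).
Diatonic triads of Eb minor (natural minor): Ebm (i), Fdim (ii°), Gb (III), Abm (iv), Bbm (v), Cb (VI), Db (VII).
Matching root and quality in both lists: Bbm, Ebm, Gb.
That gives 3 common triads.

3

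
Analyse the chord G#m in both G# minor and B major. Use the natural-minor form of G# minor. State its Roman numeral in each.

i in G# minor; vi in B major

The scale of G# minor (natural minor) is G# A# B C# D# E F#; G# is degree 1, and the triad built there (G#-B-D#) is minor, so it is i.
The scale of B major is B C# D# E F# G# A#; G# is degree 6, and the triad built there (G#-B-D#) is minor, so it is vi.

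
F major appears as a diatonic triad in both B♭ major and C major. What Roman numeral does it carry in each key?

V in B♭ major; IV in C major

The scale of B♭ major is B♭ C D E♭ F G A; F is degree 5, and the triad built there (F-A-C) is major, so it is V.
The scale of C major is C D E F G A B; F is degree 4, and the triad built there (F-A-C) is major, so it is IV.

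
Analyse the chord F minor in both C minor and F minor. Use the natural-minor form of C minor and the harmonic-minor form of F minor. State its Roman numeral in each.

The scale of C minor (natural minor) is C D Eb F G Ab Bb; F is degree 4, and the triad built there (F-Ab-C) is minor, so it is iv.
The scale of F minor (harmonic minor) is F G Ab Bb C Db E; F is degree 1, and the triad built there (F-Ab-C) is minor, so it is i.

iv in C minor; i in F minor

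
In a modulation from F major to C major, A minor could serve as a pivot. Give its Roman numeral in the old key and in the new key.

iii in F major; vi in C major

The scale of F major is F G A Bb C D E; A is degree 3, and the triad built there (A-C-E) is minor, so it is iii.
The scale of C major is C D E F G A B; A is degree 6, and the triad built there (A-C-E) is minor, so it is vi.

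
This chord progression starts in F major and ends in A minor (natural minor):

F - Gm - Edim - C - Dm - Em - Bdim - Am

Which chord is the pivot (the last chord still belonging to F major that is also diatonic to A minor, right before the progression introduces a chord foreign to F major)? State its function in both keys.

Dm — vi in F major, iv in A minor

Chords diatonic to F major: F, Gm, Am, Bb, C, Dm, Edim.
Reading the progression, the first chord not in that set is Em, so the modulation leaves F major there.
The chord immediately before Em is Dm, which is diatonic to both keys: vi in F major and iv in A minor.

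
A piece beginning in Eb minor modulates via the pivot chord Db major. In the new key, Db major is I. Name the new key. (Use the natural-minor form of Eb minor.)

The numeral I denotes a major triad on scale degree 1. With Db on degree 1, the tonic of the new key is Db.
Degree 1 carries a major triad in major keys, so the destination is Db major.
Check: the diatonic triads of Db major are Db (I), Ebm (ii), Fm (iii), Gb (IV), Ab (V), Bbm (vi), Cdim (vii°) — Db major is indeed I.

Db major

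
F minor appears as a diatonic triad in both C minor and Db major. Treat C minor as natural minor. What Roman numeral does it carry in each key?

The scale of C minor (natural minor) is C D Eb F G Ab Bb; F is degree 4, and the triad built there (F-Ab-C) is minor, so it is iv.
The scale of Db major is Db Eb F Gb Ab Bb C; F is degree 3, and the triad built there (F-Ab-C) is minor, so it is iii.

iv in C minor; iii in Db major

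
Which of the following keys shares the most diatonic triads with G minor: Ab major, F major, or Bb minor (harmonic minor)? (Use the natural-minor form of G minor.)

F major

Triads of G minor (natural minor): G minor (i), A diminished (ii°), Bb major (III), C minor (iv), D minor (v), Eb major (VI), F major (VII).
Ab major shares 2: Cm, Eb.
F major shares 4: Gm, Bb, Dm, F.
Bb minor (harmonic minor) shares 2: Adim, F.
The most common triads (4) are shared with F major.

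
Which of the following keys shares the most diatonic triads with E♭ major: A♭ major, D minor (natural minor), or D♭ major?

Triads of E♭ major: E♭ (I), Fm (ii), Gm (iii), A♭ (IV), B♭ (V), Cm (vi), Ddim (vii°).
A♭ major shares 4: E♭, Fm, A♭, Cm.
D minor (natural minor) shares 2: Gm, B♭.
D♭ major shares 2: Fm, A♭.
The most common triads (4) are shared with A♭ major.

A♭ major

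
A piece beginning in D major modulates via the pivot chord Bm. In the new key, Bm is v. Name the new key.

The numeral v denotes a minor triad on scale degree 5. With B on degree 5, the tonic of the new key is E.
Degree 5 carries a minor triad in natural-minor keys, so the destination is E minor.
Check: the diatonic triads of E minor (natural minor) are Em (i), F♯dim (ii°), G (III), Am (iv), Bm (v), C (VI), D (VII) — Bm is indeed v.

E minor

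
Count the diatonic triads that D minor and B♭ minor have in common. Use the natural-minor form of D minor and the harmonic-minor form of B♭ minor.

1

Diatonic triads of D minor (natural minor): D minor (i), E diminished (ii°), F major (III), G minor (iv), A minor (v), B♭ major (VI), C major (VII).
Diatonic triads of B♭ minor (harmonic minor): B♭ minor (i), C diminished (ii°), D♭ augmented (III+), E♭ minor (iv), F major (V), G♭ major (VI), A diminished (vii°).
Matching root and quality in both lists: F major.
That gives 1 common triad.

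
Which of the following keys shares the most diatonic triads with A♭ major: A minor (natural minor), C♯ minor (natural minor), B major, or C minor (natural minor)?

Triads of A♭ major: A♭ (I), B♭m (ii), Cm (iii), D♭ (IV), E♭ (V), Fm (vi), Gdim (vii°).
A minor (natural minor) shares 0: none.
C♯ minor (natural minor) shares 0: none.
B major shares 0: none.
C minor (natural minor) shares 4: A♭, Cm, E♭, Fm.
The most common triads (4) are shared with C minor.

C minor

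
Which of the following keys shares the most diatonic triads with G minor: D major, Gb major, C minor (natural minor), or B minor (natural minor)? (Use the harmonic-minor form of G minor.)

C minor

Triads of G minor (harmonic minor): Gm (i), Adim (ii°), Bbaug (III+), Cm (iv), D (V), Eb (VI), F#dim (vii°).
D major shares 1: D.
Gb major shares 0: none.
C minor (natural minor) shares 3: Gm, Cm, Eb.
B minor (natural minor) shares 1: D.
The most common triads (3) are shared with C minor.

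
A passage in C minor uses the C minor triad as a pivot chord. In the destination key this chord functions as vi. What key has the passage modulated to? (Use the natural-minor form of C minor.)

Eb major

The numeral vi denotes a minor triad on scale degree 6. With C on degree 6, the tonic of the new key is Eb.
Degree 6 carries a minor triad in major keys, so the destination is Eb major.
Check: the diatonic triads of Eb major are Eb (I), Fm (ii), Gm (iii), Ab (IV), Bb (V), Cm (vi), Ddim (vii°) — C minor is indeed vi.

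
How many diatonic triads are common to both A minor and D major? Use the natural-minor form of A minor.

2

Diatonic triads of A minor (natural minor): Am (i), Bdim (ii°), C (III), Dm (iv), Em (v), F (VI), G (VII).
Diatonic triads of D major: D (I), Em (ii), F#m (iii), G (IV), A (V), Bm (vi), C#dim (vii°).
Matching root and quality in both lists: Em, G.
That gives 2 common triads.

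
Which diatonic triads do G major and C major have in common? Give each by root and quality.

G, Am, C, Em

Triads in G major: G major (I), A minor (ii), B minor (iii), C major (IV), D major (V), E minor (vi), F# diminished (vii°).
Triads in C major: C major (I), D minor (ii), E minor (iii), F major (IV), G major (V), A minor (vi), B diminished (vii°).
Shared triads with their functions: G major (I in G major, V in C major); A minor (ii in G major, vi in C major); C major (IV in G major, I in C major); E minor (vi in G major, iii in C major).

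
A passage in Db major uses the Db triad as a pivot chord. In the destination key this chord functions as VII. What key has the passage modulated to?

The numeral VII denotes a major triad on scale degree 7. With Db on degree 7, the tonic of the new key is Eb.
Degree 7 carries a major triad in natural-minor keys, so the destination is Eb minor.
Check: the diatonic triads of Eb minor (natural minor) are Ebm (i), Fdim (ii°), Gb (III), Abm (iv), Bbm (v), Cb (VI), Db (VII) — Db is indeed VII.

Eb minor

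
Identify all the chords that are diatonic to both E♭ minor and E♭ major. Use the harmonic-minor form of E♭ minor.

Triads in E♭ minor (harmonic minor): E♭ minor (i), F diminished (ii°), G♭ augmented (III+), A♭ minor (iv), B♭ major (V), C♭ major (VI), D diminished (vii°).
Triads in E♭ major: E♭ major (I), F minor (ii), G minor (iii), A♭ major (IV), B♭ major (V), C minor (vi), D diminished (vii°).
Shared triads with their functions: B♭ major (V in E♭ minor, V in E♭ major); D diminished (vii° in E♭ minor, vii° in E♭ major).

B♭, Ddim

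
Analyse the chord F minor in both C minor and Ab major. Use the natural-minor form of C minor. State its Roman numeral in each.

The scale of C minor (natural minor) is C D Eb F G Ab Bb; F is degree 4, and the triad built there (F-Ab-C) is minor, so it is iv.
The scale of Ab major is Ab Bb C Db Eb F G; F is degree 6, and the triad built there (F-Ab-C) is minor, so it is vi.

iv in C minor; vi in Ab major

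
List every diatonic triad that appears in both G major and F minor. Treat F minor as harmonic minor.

C

Triads in G major: G (I), Am (ii), Bm (iii), C (IV), D (V), Em (vi), F#dim (vii°).
Triads in F minor (harmonic minor): Fm (i), Gdim (ii°), Abaug (III+), Bbm (iv), C (V), Db (VI), Edim (vii°).
Shared triads with their functions: C (IV in G major, V in F minor).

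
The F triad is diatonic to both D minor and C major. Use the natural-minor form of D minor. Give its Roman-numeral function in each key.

The scale of D minor (natural minor) is D E F G A Bb C; F is degree 3, and the triad built there (F-A-C) is major, so it is III.
The scale of C major is C D E F G A B; F is degree 4, and the triad built there (F-A-C) is major, so it is IV.

III in D minor; IV in C major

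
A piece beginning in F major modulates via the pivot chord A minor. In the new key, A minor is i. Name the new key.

A minor

The numeral i denotes a minor triad on scale degree 1. With A on degree 1, the tonic of the new key is A.
Degree 1 carries a minor triad in minor keys, so the destination is A minor.
Check: the diatonic triads of A minor (natural minor) are Am (i), Bdim (ii°), C (III), Dm (iv), Em (v), F (VI), G (VII) — A minor is indeed i.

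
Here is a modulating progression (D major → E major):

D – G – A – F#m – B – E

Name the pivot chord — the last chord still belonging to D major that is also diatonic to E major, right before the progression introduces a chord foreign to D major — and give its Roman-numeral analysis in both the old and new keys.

Chords diatonic to D major: D, Em, F#m, G, A, Bm, C#dim.
Reading the progression, the first chord not in that set is B, so the modulation leaves D major there.
The chord immediately before B is F#m, which is diatonic to both keys: iii in D major and ii in E major.

F#m — iii in D major, ii in E major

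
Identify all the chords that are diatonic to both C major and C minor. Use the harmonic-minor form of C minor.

Triads in C major: C (I), Dm (ii), Em (iii), F (IV), G (V), Am (vi), Bdim (vii°).
Triads in C minor (harmonic minor): Cm (i), Ddim (ii°), Ebaug (III+), Fm (iv), G (V), Ab (VI), Bdim (vii°).
Shared triads with their functions: G (V in C major, V in C minor); Bdim (vii° in C major, vii° in C minor).

G, Bdim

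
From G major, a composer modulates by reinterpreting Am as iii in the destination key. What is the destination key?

The numeral iii denotes a minor triad on scale degree 3. With A on degree 3, the tonic of the new key is F.
Degree 3 carries a minor triad in major keys, so the destination is F major.
Check: the diatonic triads of F major are F (I), Gm (ii), Am (iii), B♭ (IV), C (V), Dm (vi), Edim (vii°) — Am is indeed iii.

F major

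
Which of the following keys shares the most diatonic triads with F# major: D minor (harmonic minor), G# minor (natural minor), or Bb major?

G# minor

Triads of F# major: F# (I), G#m (ii), A#m (iii), B (IV), C# (V), D#m (vi), E#dim (vii°).
D minor (harmonic minor) shares 0: none.
G# minor (natural minor) shares 4: F#, G#m, B, D#m.
Bb major shares 0: none.
The most common triads (4) are shared with G# minor.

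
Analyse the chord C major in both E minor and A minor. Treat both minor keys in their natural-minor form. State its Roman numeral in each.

The scale of E minor (natural minor) is E F# G A B C D; C is degree 6, and the triad built there (C-E-G) is major, so it is VI.
The scale of A minor (natural minor) is A B C D E F G; C is degree 3, and the triad built there (C-E-G) is major, so it is III.

VI in E minor; III in A minor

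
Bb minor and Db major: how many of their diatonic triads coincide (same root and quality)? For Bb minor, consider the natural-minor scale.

7

Diatonic triads of Bb minor (natural minor): Bbm (i), Cdim (ii°), Db (III), Ebm (iv), Fm (v), Gb (VI), Ab (VII).
Diatonic triads of Db major: Db (I), Ebm (ii), Fm (iii), Gb (IV), Ab (V), Bbm (vi), Cdim (vii°).
Matching root and quality in both lists: Bbm, Cdim, Db, Ebm, Fm, Gb, Ab.
That gives 7 common triads.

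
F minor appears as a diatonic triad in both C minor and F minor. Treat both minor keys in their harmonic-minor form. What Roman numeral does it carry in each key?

The scale of C minor (harmonic minor) is C D Eb F G Ab B; F is degree 4, and the triad built there (F-Ab-C) is minor, so it is iv.
The scale of F minor (harmonic minor) is F G Ab Bb C Db E; F is degree 1, and the triad built there (F-Ab-C) is minor, so it is i.

iv in C minor; i in F minor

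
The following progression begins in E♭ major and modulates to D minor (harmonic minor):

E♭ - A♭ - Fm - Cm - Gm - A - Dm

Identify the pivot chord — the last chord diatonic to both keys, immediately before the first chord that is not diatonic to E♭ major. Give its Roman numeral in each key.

Gm — iii in E♭ major, iv in D minor

Chords diatonic to E♭ major: E♭, Fm, Gm, A♭, B♭, Cm, Ddim.
Reading the progression, the first chord not in that set is A, so the modulation leaves E♭ major there.
The chord immediately before A is Gm, which is diatonic to both keys: iii in E♭ major and iv in D minor.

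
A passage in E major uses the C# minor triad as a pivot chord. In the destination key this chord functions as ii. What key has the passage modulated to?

B major

The numeral ii denotes a minor triad on scale degree 2. With C# on degree 2, the tonic of the new key is B.
Degree 2 carries a minor triad in major keys, so the destination is B major.
Check: the diatonic triads of B major are B (I), C#m (ii), D#m (iii), E (IV), F# (V), G#m (vi), A#dim (vii°) — C# minor is indeed ii.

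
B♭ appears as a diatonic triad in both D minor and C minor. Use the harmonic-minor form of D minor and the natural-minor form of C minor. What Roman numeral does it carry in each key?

The scale of D minor (harmonic minor) is D E F G A B♭ C♯; B♭ is degree 6, and the triad built there (B♭-D-F) is major, so it is VI.
The scale of C minor (natural minor) is C D E♭ F G A♭ B♭; B♭ is degree 7, and the triad built there (B♭-D-F) is major, so it is VII.

VI in D minor; VII in C minor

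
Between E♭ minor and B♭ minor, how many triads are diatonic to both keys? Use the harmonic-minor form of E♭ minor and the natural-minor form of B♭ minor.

1

Diatonic triads of E♭ minor (harmonic minor): E♭m (i), Fdim (ii°), G♭aug (III+), A♭m (iv), B♭ (V), C♭ (VI), Ddim (vii°).
Diatonic triads of B♭ minor (natural minor): B♭m (i), Cdim (ii°), D♭ (III), E♭m (iv), Fm (v), G♭ (VI), A♭ (VII).
Matching root and quality in both lists: E♭m.
That gives 1 common triad.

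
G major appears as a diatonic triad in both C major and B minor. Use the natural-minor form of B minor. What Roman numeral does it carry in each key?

V in C major; VI in B minor

The scale of C major is C D E F G A B; G is degree 5, and the triad built there (G-B-D) is major, so it is V.
The scale of B minor (natural minor) is B C# D E F# G A; G is degree 6, and the triad built there (G-B-D) is major, so it is VI.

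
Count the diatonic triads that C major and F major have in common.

Diatonic triads of C major: C major (I), D minor (ii), E minor (iii), F major (IV), G major (V), A minor (vi), B diminished (vii°).
Diatonic triads of F major: F major (I), G minor (ii), A minor (iii), B♭ major (IV), C major (V), D minor (vi), E diminished (vii°).
Matching root and quality in both lists: C major, D minor, F major, A minor.
That gives 4 common triads.

4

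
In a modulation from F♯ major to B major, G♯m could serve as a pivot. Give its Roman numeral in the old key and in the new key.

The scale of F♯ major is F♯ G♯ A♯ B C♯ D♯ E♯; G♯ is degree 2, and the triad built there (G♯-B-D♯) is minor, so it is ii.
The scale of B major is B C♯ D♯ E F♯ G♯ A♯; G♯ is degree 6, and the triad built there (G♯-B-D♯) is minor, so it is vi.

ii in F♯ major; vi in B major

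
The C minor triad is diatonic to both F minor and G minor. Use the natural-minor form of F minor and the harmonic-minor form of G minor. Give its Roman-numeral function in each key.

The scale of F minor (natural minor) is F G A♭ B♭ C D♭ E♭; C is degree 5, and the triad built there (C-E♭-G) is minor, so it is v.
The scale of G minor (harmonic minor) is G A B♭ C D E♭ F♯; C is degree 4, and the triad built there (C-E♭-G) is minor, so it is iv.

v in F minor; iv in G minor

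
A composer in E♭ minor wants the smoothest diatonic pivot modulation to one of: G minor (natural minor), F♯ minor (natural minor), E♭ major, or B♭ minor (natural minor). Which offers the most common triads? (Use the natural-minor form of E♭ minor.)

Triads of E♭ minor (natural minor): E♭m (i), Fdim (ii°), G♭ (III), A♭m (iv), B♭m (v), C♭ (VI), D♭ (VII).
G minor (natural minor) shares 0: none.
F♯ minor (natural minor) shares 0: none.
E♭ major shares 0: none.
B♭ minor (natural minor) shares 4: E♭m, G♭, B♭m, D♭.
The most common triads (4) are shared with B♭ minor.

B♭ minor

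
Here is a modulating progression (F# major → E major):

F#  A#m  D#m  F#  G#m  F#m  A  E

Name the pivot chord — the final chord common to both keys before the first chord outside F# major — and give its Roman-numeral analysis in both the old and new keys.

Chords diatonic to F# major: F#, G#m, A#m, B, C#, D#m, E#dim.
Reading the progression, the first chord not in that set is F#m, so the modulation leaves F# major there.
The chord immediately before F#m is G#m, which is diatonic to both keys: ii in F# major and iii in E major.

G#m — ii in F# major, iii in E major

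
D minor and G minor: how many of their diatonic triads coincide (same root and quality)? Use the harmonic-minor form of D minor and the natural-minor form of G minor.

3

Diatonic triads of D minor (harmonic minor): Dm (i), Edim (ii°), Faug (III+), Gm (iv), A (V), Bb (VI), C#dim (vii°).
Diatonic triads of G minor (natural minor): Gm (i), Adim (ii°), Bb (III), Cm (iv), Dm (v), Eb (VI), F (VII).
Matching root and quality in both lists: Dm, Gm, Bb.
That gives 3 common triads.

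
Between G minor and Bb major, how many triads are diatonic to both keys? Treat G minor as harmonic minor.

Diatonic triads of G minor (harmonic minor): Gm (i), Adim (ii°), Bbaug (III+), Cm (iv), D (V), Eb (VI), F#dim (vii°).
Diatonic triads of Bb major: Bb (I), Cm (ii), Dm (iii), Eb (IV), F (V), Gm (vi), Adim (vii°).
Matching root and quality in both lists: Gm, Adim, Cm, Eb.
That gives 4 common triads.

4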